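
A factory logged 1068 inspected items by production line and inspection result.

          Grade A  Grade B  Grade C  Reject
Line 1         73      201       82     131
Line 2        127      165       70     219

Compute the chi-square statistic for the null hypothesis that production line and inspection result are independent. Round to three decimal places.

Row totals: 487, 581. Column totals: 200, 366, 152, 350. Grand total N = 1068.
Expected counts (row total × column total / N):
  Line 1, Grade A: 487×200/1068 = 91.1985
  Line 1, Grade B: 487×366/1068 = 166.8933
  Line 1, Grade C: 487×152/1068 = 69.3109
  Line 1, Reject: 487×350/1068 = 159.5974
  Line 2, Grade A: 581×200/1068 = 108.8015
  Line 2, Grade B: 581×366/1068 = 199.1067
  Line 2, Grade C: 581×152/1068 = 82.6891
  Line 2, Reject: 581×350/1068 = 190.4026
Contributions (O − E)²/E:
  (73 − 91.1985)²/91.1985 = 3.6315
  (201 − 166.8933)²/166.8933 = 6.9701
  (82 − 69.3109)²/69.3109 = 2.3231
  (131 − 159.5974)²/159.5974 = 5.1242
  (127 − 108.8015)²/108.8015 = 3.0439
  (165 − 199.1067)²/199.1067 = 5.8424
  (70 − 82.6891)²/82.6891 = 1.9472
  (219 − 190.4026)²/190.4026 = 4.2952
χ² = 3.6315 + 6.9701 + 2.3231 + 5.1242 + 3.0439 + 5.8424 + 1.9472 + 4.2952 = 33.178

33.178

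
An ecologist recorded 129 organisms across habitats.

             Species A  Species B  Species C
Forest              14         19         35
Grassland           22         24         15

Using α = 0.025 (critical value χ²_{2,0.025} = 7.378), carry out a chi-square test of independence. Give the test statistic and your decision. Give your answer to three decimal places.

Row totals: 68, 61. Column totals: 36, 43, 50. Grand total N = 129.
Expected counts (row total × column total / N):
  Forest, Species A: 68×36/129 = 18.9767
  Forest, Species B: 68×43/129 = 22.6667
  Forest, Species C: 68×50/129 = 26.3566
  Grassland, Species A: 61×36/129 = 17.0233
  Grassland, Species B: 61×43/129 = 20.3333
  Grassland, Species C: 61×50/129 = 23.6434
Contributions (O − E)²/E:
  (14 − 18.9767)²/18.9767 = 1.3052
  (19 − 22.6667)²/22.6667 = 0.5931
  (35 − 26.3566)²/26.3566 = 2.8345
  (22 − 17.0233)²/17.0233 = 1.4549
  (24 − 20.3333)²/20.3333 = 0.6612
  (15 − 23.6434)²/23.6434 = 3.1598
χ² = 1.3052 + 0.5931 + 2.8345 + 1.4549 + 0.6612 + 3.1598 = 10.009
df = (2−1)(3−1) = 2. Since 10.009 > 7.378, reject the null hypothesis of independence at α = 0.025.

10.009; reject H₀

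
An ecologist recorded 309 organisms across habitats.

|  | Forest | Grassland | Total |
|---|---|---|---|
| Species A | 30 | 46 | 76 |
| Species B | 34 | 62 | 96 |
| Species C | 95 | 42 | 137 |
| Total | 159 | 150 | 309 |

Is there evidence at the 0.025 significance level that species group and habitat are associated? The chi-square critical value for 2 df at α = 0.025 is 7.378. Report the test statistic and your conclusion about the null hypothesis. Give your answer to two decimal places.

31.80; reject H₀

Grand total N = 309.
Expected counts (row total × column total / N):
  Species A, Forest: 76×159/309 = 39.107
  Species A, Grassland: 76×150/309 = 36.893
  Species B, Forest: 96×159/309 = 49.398
  Species B, Grassland: 96×150/309 = 46.602
  Species C, Forest: 137×159/309 = 70.495
  Species C, Grassland: 137×150/309 = 66.505
Contributions (O − E)²/E:
  (30 − 39.107)²/39.107 = 2.1208
  (46 − 36.893)²/36.893 = 2.2481
  (34 − 49.398)²/49.398 = 4.7998
  (62 − 46.602)²/46.602 = 5.0877
  (95 − 70.495)²/70.495 = 8.5183
  (42 − 66.505)²/66.505 = 9.0293
χ² = 2.1208 + 2.2481 + 4.7998 + 5.0877 + 8.5183 + 9.0293 = 31.80
df = (3−1)(2−1) = 2. Since 31.80 > 7.378, reject the null hypothesis of independence at α = 0.025.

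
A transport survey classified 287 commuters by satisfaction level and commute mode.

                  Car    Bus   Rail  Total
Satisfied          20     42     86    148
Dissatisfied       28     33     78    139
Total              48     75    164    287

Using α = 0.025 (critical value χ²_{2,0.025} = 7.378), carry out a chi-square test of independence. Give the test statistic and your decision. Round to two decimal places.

Grand total N = 287.
Expected counts (row total × column total / N):
  Satisfied, Car: 148×48/287 = 24.753
  Satisfied, Bus: 148×75/287 = 38.676
  Satisfied, Rail: 148×164/287 = 84.571
  Dissatisfied, Car: 139×48/287 = 23.247
  Dissatisfied, Bus: 139×75/287 = 36.324
  Dissatisfied, Rail: 139×164/287 = 79.429
Contributions (O − E)²/E:
  (20 − 24.753)²/24.753 = 0.9127
  (42 − 38.676)²/38.676 = 0.2857
  (86 − 84.571)²/84.571 = 0.0241
  (28 − 23.247)²/23.247 = 0.9718
  (33 − 36.324)²/36.324 = 0.3042
  (78 − 79.429)²/79.429 = 0.0257
χ² = 0.9127 + 0.2857 + 0.0241 + 0.9718 + 0.3042 + 0.0257 = 2.52
df = (2−1)(3−1) = 2. Since 2.52 < 7.378, fail to reject the null hypothesis of independence at α = 0.025.

2.52; fail to reject H₀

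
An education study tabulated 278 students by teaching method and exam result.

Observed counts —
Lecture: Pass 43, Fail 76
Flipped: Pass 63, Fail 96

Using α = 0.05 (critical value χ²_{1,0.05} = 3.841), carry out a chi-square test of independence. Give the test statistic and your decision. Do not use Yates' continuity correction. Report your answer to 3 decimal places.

Row totals: 119, 159. Column totals: 106, 172. Grand total N = 278.
Expected counts (row total × column total / N):
  Lecture, Pass: 119×106/278 = 45.3741
  Lecture, Fail: 119×172/278 = 73.6259
  Flipped, Pass: 159×106/278 = 60.6259
  Flipped, Fail: 159×172/278 = 98.3741
Contributions (O − E)²/E:
  (43 − 45.3741)²/45.3741 = 0.1242
  (76 − 73.6259)²/73.6259 = 0.0766
  (63 − 60.6259)²/60.6259 = 0.0930
  (96 − 98.3741)²/98.3741 = 0.0573
χ² = 0.1242 + 0.0766 + 0.0930 + 0.0573 = 0.351
df = (2−1)(2−1) = 1. Since 0.351 < 3.841, fail to reject the null hypothesis of independence at α = 0.05.

0.351; fail to reject H₀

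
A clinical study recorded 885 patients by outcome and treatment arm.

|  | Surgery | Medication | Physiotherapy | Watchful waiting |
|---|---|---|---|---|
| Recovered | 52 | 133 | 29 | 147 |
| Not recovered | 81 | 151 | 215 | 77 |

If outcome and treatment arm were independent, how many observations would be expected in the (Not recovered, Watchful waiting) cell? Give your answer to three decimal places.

Row total (Not recovered) = 524; column total (Watchful waiting) = 224; grand total N = 885.
Expected count = (row total × column total) / N = 524 × 224 / 885 = 132.628.

132.628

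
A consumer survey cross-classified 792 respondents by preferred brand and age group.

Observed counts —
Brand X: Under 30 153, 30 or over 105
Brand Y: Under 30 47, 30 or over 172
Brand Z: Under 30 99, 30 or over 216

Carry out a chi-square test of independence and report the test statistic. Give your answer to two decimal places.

Row totals: 258, 219, 315. Column totals: 299, 493. Grand total N = 792.
Expected counts (row total × column total / N):
  Brand X, Under 30: 258×299/792 = 97.402
  Brand X, 30 or over: 258×493/792 = 160.598
  Brand Y, Under 30: 219×299/792 = 82.678
  Brand Y, 30 or over: 219×493/792 = 136.322
  Brand Z, Under 30: 315×299/792 = 118.920
  Brand Z, 30 or over: 315×493/792 = 196.080
Contributions (O − E)²/E:
  (153 − 97.402)²/97.402 = 31.7359
  (105 − 160.598)²/160.598 = 19.2477
  (47 − 82.678)²/82.678 = 15.3961
  (172 − 136.322)²/136.322 = 9.3376
  (99 − 118.920)²/118.920 = 3.3368
  (216 − 196.080)²/196.080 = 2.0237
χ² = 31.7359 + 19.2477 + 15.3961 + 9.3376 + 3.3368 + 2.0237 = 81.08

81.08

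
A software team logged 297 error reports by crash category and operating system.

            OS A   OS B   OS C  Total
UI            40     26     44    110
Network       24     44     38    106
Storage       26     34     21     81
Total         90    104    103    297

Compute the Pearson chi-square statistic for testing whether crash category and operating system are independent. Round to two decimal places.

Grand total N = 297.
Expected counts (row total × column total / N):
  UI, OS A: 110×90/297 = 33.333
  UI, OS B: 110×104/297 = 38.519
  UI, OS C: 110×103/297 = 38.148
  Network, OS A: 106×90/297 = 32.121
  Network, OS B: 106×104/297 = 37.118
  Network, OS C: 106×103/297 = 36.761
  Storage, OS A: 81×90/297 = 24.545
  Storage, OS B: 81×104/297 = 28.364
  Storage, OS C: 81×103/297 = 28.091
Contributions (O − E)²/E:
  (40 − 33.333)²/33.333 = 1.3335
  (26 − 38.519)²/38.519 = 4.0688
  (44 − 38.148)²/38.148 = 0.8977
  (24 − 32.121)²/32.121 = 2.0532
  (44 − 37.118)²/37.118 = 1.2760
  (38 − 36.761)²/36.761 = 0.0418
  (26 − 24.545)²/24.545 = 0.0863
  (34 − 28.364)²/28.364 = 1.1199
  (21 − 28.091)²/28.091 = 1.7900
χ² = 1.3335 + 4.0688 + 0.8977 + 2.0532 + 1.2760 + 0.0418 + 0.0863 + 1.1199 + 1.7900 = 12.67

12.67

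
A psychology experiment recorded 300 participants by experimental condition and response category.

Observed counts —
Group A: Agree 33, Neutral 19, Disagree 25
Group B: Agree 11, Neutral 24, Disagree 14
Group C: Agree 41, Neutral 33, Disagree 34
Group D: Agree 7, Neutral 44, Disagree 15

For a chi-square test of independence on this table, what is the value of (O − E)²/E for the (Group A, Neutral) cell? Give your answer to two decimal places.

Row total (Group A) = 77; column total (Neutral) = 120; N = 300.
Expected count E = 77 × 120 / 300 = 30.800.
Contribution = (O − E)²/E = (19 − 30.800)² / 30.800 = 4.52.

4.52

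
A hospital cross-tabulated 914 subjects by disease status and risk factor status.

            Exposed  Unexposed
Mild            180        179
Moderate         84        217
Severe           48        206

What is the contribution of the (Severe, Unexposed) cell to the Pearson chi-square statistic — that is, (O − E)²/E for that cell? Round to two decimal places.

Row total (Severe) = 254; column total (Unexposed) = 602; N = 914.
Expected count E = 254 × 602 / 914 = 167.295.
Contribution = (O − E)²/E = (206 − 167.295)² / 167.295 = 8.95.

8.95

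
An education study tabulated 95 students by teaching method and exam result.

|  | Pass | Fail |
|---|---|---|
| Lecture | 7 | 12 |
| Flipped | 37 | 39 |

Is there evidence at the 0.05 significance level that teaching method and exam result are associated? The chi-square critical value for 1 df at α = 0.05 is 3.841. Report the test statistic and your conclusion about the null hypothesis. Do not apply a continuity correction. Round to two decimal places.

Row totals: 19, 76. Column totals: 44, 51. Grand total N = 95.
Expected counts (row total × column total / N):
  Lecture, Pass: 19×44/95 = 8.800
  Lecture, Fail: 19×51/95 = 10.200
  Flipped, Pass: 76×44/95 = 35.200
  Flipped, Fail: 76×51/95 = 40.800
Contributions (O − E)²/E:
  (7 − 8.800)²/8.800 = 0.3682
  (12 − 10.200)²/10.200 = 0.3176
  (37 − 35.200)²/35.200 = 0.0920
  (39 − 40.800)²/40.800 = 0.0794
χ² = 0.3682 + 0.3176 + 0.0920 + 0.0794 = 0.86
df = (2−1)(2−1) = 1. Since 0.86 < 3.841, fail to reject the null hypothesis of independence at α = 0.05.

0.86; fail to reject H₀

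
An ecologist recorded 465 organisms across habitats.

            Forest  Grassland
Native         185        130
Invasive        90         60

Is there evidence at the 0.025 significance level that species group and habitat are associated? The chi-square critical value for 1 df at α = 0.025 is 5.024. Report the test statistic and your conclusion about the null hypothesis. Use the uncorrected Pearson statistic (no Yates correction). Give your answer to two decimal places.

0.07; fail to reject H₀

Row totals: 315, 150. Column totals: 275, 190. Grand total N = 465.
Expected counts (row total × column total / N):
  Native, Forest: 315×275/465 = 186.290
  Native, Grassland: 315×190/465 = 128.710
  Invasive, Forest: 150×275/465 = 88.710
  Invasive, Grassland: 150×190/465 = 61.290
Contributions (O − E)²/E:
  (185 − 186.290)²/186.290 = 0.0089
  (130 − 128.710)²/128.710 = 0.0129
  (90 − 88.710)²/88.710 = 0.0188
  (60 − 61.290)²/61.290 = 0.0272
χ² = 0.0089 + 0.0129 + 0.0188 + 0.0272 = 0.07
df = (2−1)(2−1) = 1. Since 0.07 < 5.024, fail to reject the null hypothesis of independence at α = 0.025.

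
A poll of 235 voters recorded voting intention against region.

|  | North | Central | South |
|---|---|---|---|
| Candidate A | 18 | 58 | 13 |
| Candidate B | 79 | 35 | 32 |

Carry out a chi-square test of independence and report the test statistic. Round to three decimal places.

Row totals: 89, 146. Column totals: 97, 93, 45. Grand total N = 235.
Expected counts (row total × column total / N):
  Candidate A, North: 89×97/235 = 36.7362
  Candidate A, Central: 89×93/235 = 35.2213
  Candidate A, South: 89×45/235 = 17.0426
  Candidate B, North: 146×97/235 = 60.2638
  Candidate B, Central: 146×93/235 = 57.7787
  Candidate B, South: 146×45/235 = 27.9574
Contributions (O − E)²/E:
  (18 − 36.7362)²/36.7362 = 9.5558
  (58 − 35.2213)²/35.2213 = 14.7317
  (13 − 17.0426)²/17.0426 = 0.9589
  (79 − 60.2638)²/60.2638 = 5.8251
  (35 − 57.7787)²/57.7787 = 8.9803
  (32 − 27.9574)²/27.9574 = 0.5846
χ² = 9.5558 + 14.7317 + 0.9589 + 5.8251 + 8.9803 + 0.5846 = 40.636

40.636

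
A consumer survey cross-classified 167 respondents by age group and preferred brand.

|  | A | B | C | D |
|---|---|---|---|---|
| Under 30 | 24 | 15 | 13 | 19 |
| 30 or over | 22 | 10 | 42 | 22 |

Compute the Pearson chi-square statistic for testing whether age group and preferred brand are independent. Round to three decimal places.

13.150

Row totals: 71, 96. Column totals: 46, 25, 55, 41. Grand total N = 167.
Expected counts (row total × column total / N):
  Under 30, A: 71×46/167 = 19.5569
  Under 30, B: 71×25/167 = 10.6287
  Under 30, C: 71×55/167 = 23.3832
  Under 30, D: 71×41/167 = 17.4311
  30 or over, A: 96×46/167 = 26.4431
  30 or over, B: 96×25/167 = 14.3713
  30 or over, C: 96×55/167 = 31.6168
  30 or over, D: 96×41/167 = 23.5689
Contributions (O − E)²/E:
  (24 − 19.5569)²/19.5569 = 1.0094
  (15 − 10.6287)²/10.6287 = 1.7978
  (13 − 23.3832)²/23.3832 = 4.6106
  (19 − 17.4311)²/17.4311 = 0.1412
  (22 − 26.4431)²/26.4431 = 0.7466
  (10 − 14.3713)²/14.3713 = 1.3296
  (42 − 31.6168)²/31.6168 = 3.4099
  (22 − 23.5689)²/23.5689 = 0.1044
χ² = 1.0094 + 1.7978 + 4.6106 + 0.1412 + 0.7466 + 1.3296 + 3.4099 + 0.1044 = 13.150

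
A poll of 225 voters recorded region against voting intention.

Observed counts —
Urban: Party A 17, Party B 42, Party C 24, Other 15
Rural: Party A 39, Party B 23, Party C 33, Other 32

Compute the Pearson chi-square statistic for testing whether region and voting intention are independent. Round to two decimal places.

Row totals: 98, 127. Column totals: 56, 65, 57, 47. Grand total N = 225.
Expected counts (row total × column total / N):
  Urban, Party A: 98×56/225 = 24.391
  Urban, Party B: 98×65/225 = 28.311
  Urban, Party C: 98×57/225 = 24.827
  Urban, Other: 98×47/225 = 20.471
  Rural, Party A: 127×56/225 = 31.609
  Rural, Party B: 127×65/225 = 36.689
  Rural, Party C: 127×57/225 = 32.173
  Rural, Other: 127×47/225 = 26.529
Contributions (O − E)²/E:
  (17 − 24.391)²/24.391 = 2.2396
  (42 − 28.311)²/28.311 = 6.6189
  (24 − 24.827)²/24.827 = 0.0275
  (15 − 20.471)²/20.471 = 1.4622
  (39 − 31.609)²/31.609 = 1.7282
  (23 − 36.689)²/36.689 = 5.1075
  (33 − 32.173)²/32.173 = 0.0213
  (32 − 26.529)²/26.529 = 1.1283
χ² = 2.2396 + 6.6189 + 0.0275 + 1.4622 + 1.7282 + 5.1075 + 0.0213 + 1.1283 = 18.33

18.33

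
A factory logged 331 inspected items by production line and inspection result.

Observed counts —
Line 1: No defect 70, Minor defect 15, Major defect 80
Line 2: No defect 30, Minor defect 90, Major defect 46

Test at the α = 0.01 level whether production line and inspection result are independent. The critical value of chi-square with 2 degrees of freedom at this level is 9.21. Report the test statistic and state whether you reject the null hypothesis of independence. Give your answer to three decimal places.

78.744; reject H₀

Row totals: 165, 166. Column totals: 100, 105, 126. Grand total N = 331.
Expected counts (row total × column total / N):
  Line 1, No defect: 165×100/331 = 49.8489
  Line 1, Minor defect: 165×105/331 = 52.3414
  Line 1, Major defect: 165×126/331 = 62.8097
  Line 2, No defect: 166×100/331 = 50.1511
  Line 2, Minor defect: 166×105/331 = 52.6586
  Line 2, Major defect: 166×126/331 = 63.1903
Contributions (O − E)²/E:
  (70 − 49.8489)²/49.8489 = 8.1460
  (15 − 52.3414)²/52.3414 = 26.6401
  (80 − 62.8097)²/62.8097 = 4.7048
  (30 − 50.1511)²/50.1511 = 8.0969
  (90 − 52.6586)²/52.6586 = 26.4796
  (46 − 63.1903)²/63.1903 = 4.6765
χ² = 8.1460 + 26.6401 + 4.7048 + 8.0969 + 26.4796 + 4.6765 = 78.744
df = (2−1)(3−1) = 2. Since 78.744 > 9.21, reject the null hypothesis of independence at α = 0.01.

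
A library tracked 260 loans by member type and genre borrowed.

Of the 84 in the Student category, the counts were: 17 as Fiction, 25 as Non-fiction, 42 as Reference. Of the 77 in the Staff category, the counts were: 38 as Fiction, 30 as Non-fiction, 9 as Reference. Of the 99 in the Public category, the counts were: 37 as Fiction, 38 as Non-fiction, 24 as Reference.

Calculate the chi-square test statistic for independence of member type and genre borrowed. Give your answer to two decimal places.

32.67

Row totals: 84, 77, 99. Column totals: 92, 93, 75. Grand total N = 260.
Expected counts (row total × column total / N):
  Student, Fiction: 84×92/260 = 29.723
  Student, Non-fiction: 84×93/260 = 30.046
  Student, Reference: 84×75/260 = 24.231
  Staff, Fiction: 77×92/260 = 27.246
  Staff, Non-fiction: 77×93/260 = 27.542
  Staff, Reference: 77×75/260 = 22.212
  Public, Fiction: 99×92/260 = 35.031
  Public, Non-fiction: 99×93/260 = 35.412
  Public, Reference: 99×75/260 = 28.558
Contributions (O − E)²/E:
  (17 − 29.723)²/29.723 = 5.4461
  (25 − 30.046)²/30.046 = 0.8474
  (42 − 24.231)²/24.231 = 13.0303
  (38 − 27.246)²/27.246 = 4.2446
  (30 − 27.542)²/27.542 = 0.2194
  (9 − 22.212)²/22.212 = 7.8587
  (37 − 35.031)²/35.031 = 0.1107
  (38 − 35.412)²/35.412 = 0.1891
  (24 − 28.558)²/28.558 = 0.7275
χ² = 5.4461 + 0.8474 + 13.0303 + 4.2446 + 0.2194 + 7.8587 + 0.1107 + 0.1891 + 0.7275 = 32.67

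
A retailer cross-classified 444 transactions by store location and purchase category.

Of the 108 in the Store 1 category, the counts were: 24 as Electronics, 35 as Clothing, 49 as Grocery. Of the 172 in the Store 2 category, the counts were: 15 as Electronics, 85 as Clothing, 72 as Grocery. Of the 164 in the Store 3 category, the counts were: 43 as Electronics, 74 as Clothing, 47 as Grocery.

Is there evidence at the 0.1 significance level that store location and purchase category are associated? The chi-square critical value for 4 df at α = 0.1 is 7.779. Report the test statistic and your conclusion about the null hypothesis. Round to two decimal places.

Row totals: 108, 172, 164. Column totals: 82, 194, 168. Grand total N = 444.
Expected counts (row total × column total / N):
  Store 1, Electronics: 108×82/444 = 19.9459
  Store 1, Clothing: 108×194/444 = 47.1892
  Store 1, Grocery: 108×168/444 = 40.8649
  Store 2, Electronics: 172×82/444 = 31.7658
  Store 2, Clothing: 172×194/444 = 75.1532
  Store 2, Grocery: 172×168/444 = 65.0811
  Store 3, Electronics: 164×82/444 = 30.2883
  Store 3, Clothing: 164×194/444 = 71.6577
  Store 3, Grocery: 164×168/444 = 62.0541
Contributions (O − E)²/E:
  (24 − 19.9459)²/19.9459 = 0.8240
  (35 − 47.1892)²/47.1892 = 3.1485
  (49 − 40.8649)²/40.8649 = 1.6195
  (15 − 31.7658)²/31.7658 = 8.8489
  (85 − 75.1532)²/75.1532 = 1.2902
  (72 − 65.0811)²/65.0811 = 0.7356
  (43 − 30.2883)²/30.2883 = 5.3350
  (74 − 71.6577)²/71.6577 = 0.0766
  (47 − 62.0541)²/62.0541 = 3.6521
χ² = 0.8240 + 3.1485 + 1.6195 + 8.8489 + 1.2902 + 0.7356 + 5.3350 + 0.0766 + 3.6521 = 25.53
df = (3−1)(3−1) = 4. Since 25.53 > 7.779, reject the null hypothesis of independence at α = 0.1.

25.53; reject H₀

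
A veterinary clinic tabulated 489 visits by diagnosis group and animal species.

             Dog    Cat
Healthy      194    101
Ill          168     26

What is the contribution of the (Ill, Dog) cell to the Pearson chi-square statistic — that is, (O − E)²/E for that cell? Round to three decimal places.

4.140

Row total (Ill) = 194; column total (Dog) = 362; N = 489.
Expected count E = 194 × 362 / 489 = 143.6155.
Contribution = (O − E)²/E = (168 − 143.6155)² / 143.6155 = 4.140.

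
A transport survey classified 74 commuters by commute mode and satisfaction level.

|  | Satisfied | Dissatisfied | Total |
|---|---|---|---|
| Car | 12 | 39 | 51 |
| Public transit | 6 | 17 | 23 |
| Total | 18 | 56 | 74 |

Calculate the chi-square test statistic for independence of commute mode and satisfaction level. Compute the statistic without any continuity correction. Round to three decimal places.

Grand total N = 74.
Expected counts (row total × column total / N):
  Car, Satisfied: 51×18/74 = 12.4054
  Car, Dissatisfied: 51×56/74 = 38.5946
  Public transit, Satisfied: 23×18/74 = 5.5946
  Public transit, Dissatisfied: 23×56/74 = 17.4054
Contributions (O − E)²/E:
  (12 − 12.4054)²/12.4054 = 0.0132
  (39 − 38.5946)²/38.5946 = 0.0043
  (6 − 5.5946)²/5.5946 = 0.0294
  (17 − 17.4054)²/17.4054 = 0.0094
χ² = 0.0132 + 0.0043 + 0.0294 + 0.0094 = 0.056

0.056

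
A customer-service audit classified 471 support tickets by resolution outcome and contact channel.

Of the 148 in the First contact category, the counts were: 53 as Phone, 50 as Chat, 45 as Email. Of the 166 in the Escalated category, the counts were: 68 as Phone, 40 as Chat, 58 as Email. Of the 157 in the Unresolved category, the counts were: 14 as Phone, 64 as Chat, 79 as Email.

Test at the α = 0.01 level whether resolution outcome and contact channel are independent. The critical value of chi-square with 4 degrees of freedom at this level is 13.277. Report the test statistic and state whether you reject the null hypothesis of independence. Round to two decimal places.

48.42; reject H₀

Row totals: 148, 166, 157. Column totals: 135, 154, 182. Grand total N = 471.
Expected counts (row total × column total / N):
  First contact, Phone: 148×135/471 = 42.420
  First contact, Chat: 148×154/471 = 48.391
  First contact, Email: 148×182/471 = 57.189
  Escalated, Phone: 166×135/471 = 47.580
  Escalated, Chat: 166×154/471 = 54.276
  Escalated, Email: 166×182/471 = 64.144
  Unresolved, Phone: 157×135/471 = 45.000
  Unresolved, Chat: 157×154/471 = 51.333
  Unresolved, Email: 157×182/471 = 60.667
Contributions (O − E)²/E:
  (53 − 42.420)²/42.420 = 2.6388
  (50 − 48.391)²/48.391 = 0.0535
  (45 − 57.189)²/57.189 = 2.5979
  (68 − 47.580)²/47.580 = 8.7637
  (40 − 54.276)²/54.276 = 3.7550
  (58 − 64.144)²/64.144 = 0.5885
  (14 − 45.000)²/45.000 = 21.3556
  (64 − 51.333)²/51.333 = 3.1257
  (79 − 60.667)²/60.667 = 5.5401
χ² = 2.6388 + 0.0535 + 2.5979 + 8.7637 + 3.7550 + 0.5885 + 21.3556 + 3.1257 + 5.5401 = 48.42
df = (3−1)(3−1) = 4. Since 48.42 > 13.277, reject the null hypothesis of independence at α = 0.01.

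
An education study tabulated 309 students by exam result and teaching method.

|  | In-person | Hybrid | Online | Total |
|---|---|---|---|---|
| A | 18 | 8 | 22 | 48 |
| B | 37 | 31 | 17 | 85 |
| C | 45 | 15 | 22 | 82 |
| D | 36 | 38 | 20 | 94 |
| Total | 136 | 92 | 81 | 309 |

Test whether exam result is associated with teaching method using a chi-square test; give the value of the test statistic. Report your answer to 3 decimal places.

Grand total N = 309.
Expected counts (row total × column total / N):
  A, In-person: 48×136/309 = 21.1262
  A, Hybrid: 48×92/309 = 14.2913
  A, Online: 48×81/309 = 12.5825
  B, In-person: 85×136/309 = 37.4110
  B, Hybrid: 85×92/309 = 25.3074
  B, Online: 85×81/309 = 22.2816
  C, In-person: 82×136/309 = 36.0906
  C, Hybrid: 82×92/309 = 24.4142
  C, Online: 82×81/309 = 21.4951
  D, In-person: 94×136/309 = 41.3722
  D, Hybrid: 94×92/309 = 27.9871
  D, Online: 94×81/309 = 24.6408
Contributions (O − E)²/E:
  (18 − 21.1262)²/21.1262 = 0.4626
  (8 − 14.2913)²/14.2913 = 2.7695
  (22 − 12.5825)²/12.5825 = 7.0486
  (37 − 37.4110)²/37.4110 = 0.0045
  (31 − 25.3074)²/25.3074 = 1.2805
  (17 − 22.2816)²/22.2816 = 1.2519
  (45 − 36.0906)²/36.0906 = 2.1994
  (15 − 24.4142)²/24.4142 = 3.6301
  (22 − 21.4951)²/21.4951 = 0.0119
  (36 − 41.3722)²/41.3722 = 0.6976
  (38 − 27.9871)²/27.9871 = 3.5823
  (20 − 24.6408)²/24.6408 = 0.8740
χ² = 0.4626 + 2.7695 + 7.0486 + 0.0045 + 1.2805 + 1.2519 + 2.1994 + 3.6301 + 0.0119 + 0.6976 + 3.5823 + 0.8740 = 23.813

23.813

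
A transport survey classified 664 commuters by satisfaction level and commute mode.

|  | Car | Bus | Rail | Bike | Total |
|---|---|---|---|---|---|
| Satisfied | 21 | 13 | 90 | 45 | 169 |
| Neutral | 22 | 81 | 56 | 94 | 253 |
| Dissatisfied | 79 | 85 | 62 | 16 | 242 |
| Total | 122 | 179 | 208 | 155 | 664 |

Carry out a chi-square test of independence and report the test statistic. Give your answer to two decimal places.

Grand total N = 664.
Expected counts (row total × column total / N):
  Satisfied, Car: 169×122/664 = 31.05120
  Satisfied, Bus: 169×179/664 = 45.55873
  Satisfied, Rail: 169×208/664 = 52.93976
  Satisfied, Bike: 169×155/664 = 39.45030
  Neutral, Car: 253×122/664 = 46.48494
  Neutral, Bus: 253×179/664 = 68.20331
  Neutral, Rail: 253×208/664 = 79.25301
  Neutral, Bike: 253×155/664 = 59.05873
  Dissatisfied, Car: 242×122/664 = 44.46386
  Dissatisfied, Bus: 242×179/664 = 65.23795
  Dissatisfied, Rail: 242×208/664 = 75.80723
  Dissatisfied, Bike: 242×155/664 = 56.49096
Contributions (O − E)²/E:
  (21 − 31.05120)²/31.05120 = 3.2535
  (13 − 45.55873)²/45.55873 = 23.2682
  (90 − 52.93976)²/52.93976 = 25.9439
  (45 − 39.45030)²/39.45030 = 0.7807
  (22 − 46.48494)²/46.48494 = 12.8969
  (81 − 68.20331)²/68.20331 = 2.4010
  (56 − 79.25301)²/79.25301 = 6.8225
  (94 − 59.05873)²/59.05873 = 20.6725
  (79 − 44.46386)²/44.46386 = 26.8250
  (85 − 65.23795)²/65.23795 = 5.9864
  (62 − 75.80723)²/75.80723 = 2.5148
  (16 − 56.49096)²/56.49096 = 29.0227
χ² = 3.2535 + 23.2682 + 25.9439 + 0.7807 + 12.8969 + 2.4010 + 6.8225 + 20.6725 + 26.8250 + 5.9864 + 2.5148 + 29.0227 = 160.39

160.39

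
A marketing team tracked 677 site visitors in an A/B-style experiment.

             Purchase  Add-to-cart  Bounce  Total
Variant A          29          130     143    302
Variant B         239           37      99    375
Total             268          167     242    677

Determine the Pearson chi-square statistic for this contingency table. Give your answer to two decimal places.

Grand total N = 677.
Expected counts (row total × column total / N):
  Variant A, Purchase: 302×268/677 = 119.551
  Variant A, Add-to-cart: 302×167/677 = 74.496
  Variant A, Bounce: 302×242/677 = 107.953
  Variant B, Purchase: 375×268/677 = 148.449
  Variant B, Add-to-cart: 375×167/677 = 92.504
  Variant B, Bounce: 375×242/677 = 134.047
Contributions (O − E)²/E:
  (29 − 119.551)²/119.551 = 68.5857
  (130 − 74.496)²/74.496 = 41.3538
  (143 − 107.953)²/107.953 = 11.3780
  (239 − 148.449)²/148.449 = 55.2343
  (37 − 92.504)²/92.504 = 33.3034
  (99 − 134.047)²/134.047 = 9.1631
χ² = 68.5857 + 41.3538 + 11.3780 + 55.2343 + 33.3034 + 9.1631 = 219.02

219.02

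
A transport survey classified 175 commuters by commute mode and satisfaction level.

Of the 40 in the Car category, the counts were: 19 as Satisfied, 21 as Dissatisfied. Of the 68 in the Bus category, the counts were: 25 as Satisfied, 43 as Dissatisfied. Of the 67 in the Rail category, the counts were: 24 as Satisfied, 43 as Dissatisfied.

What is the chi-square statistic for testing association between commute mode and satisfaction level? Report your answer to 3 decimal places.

Row totals: 40, 68, 67. Column totals: 68, 107. Grand total N = 175.
Expected counts (row total × column total / N):
  Car, Satisfied: 40×68/175 = 15.5429
  Car, Dissatisfied: 40×107/175 = 24.4571
  Bus, Satisfied: 68×68/175 = 26.4229
  Bus, Dissatisfied: 68×107/175 = 41.5771
  Rail, Satisfied: 67×68/175 = 26.0343
  Rail, Dissatisfied: 67×107/175 = 40.9657
Contributions (O − E)²/E:
  (19 − 15.5429)²/15.5429 = 0.7689
  (21 − 24.4571)²/24.4571 = 0.4887
  (25 − 26.4229)²/26.4229 = 0.0766
  (43 − 41.5771)²/41.5771 = 0.0487
  (24 − 26.0343)²/26.0343 = 0.1590
  (43 − 40.9657)²/40.9657 = 0.1010
χ² = 0.7689 + 0.4887 + 0.0766 + 0.0487 + 0.1590 + 0.1010 = 1.643

1.643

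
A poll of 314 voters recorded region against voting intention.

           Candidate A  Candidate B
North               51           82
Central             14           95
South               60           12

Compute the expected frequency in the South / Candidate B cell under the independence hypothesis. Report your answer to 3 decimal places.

Row total (South) = 72; column total (Candidate B) = 189; grand total N = 314.
Expected count = (row total × column total) / N = 72 × 189 / 314 = 43.338.

43.338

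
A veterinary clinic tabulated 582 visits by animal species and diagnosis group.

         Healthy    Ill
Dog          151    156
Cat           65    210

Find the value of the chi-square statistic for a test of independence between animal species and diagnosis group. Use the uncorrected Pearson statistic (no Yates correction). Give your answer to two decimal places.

Row totals: 307, 275. Column totals: 216, 366. Grand total N = 582.
Expected counts (row total × column total / N):
  Dog, Healthy: 307×216/582 = 113.938
  Dog, Ill: 307×366/582 = 193.062
  Cat, Healthy: 275×216/582 = 102.062
  Cat, Ill: 275×366/582 = 172.938
Contributions (O − E)²/E:
  (151 − 113.938)²/113.938 = 12.0556
  (156 − 193.062)²/193.062 = 7.1148
  (65 − 102.062)²/102.062 = 13.4584
  (210 − 172.938)²/172.938 = 7.9427
χ² = 12.0556 + 7.1148 + 13.4584 + 7.9427 = 40.57

40.57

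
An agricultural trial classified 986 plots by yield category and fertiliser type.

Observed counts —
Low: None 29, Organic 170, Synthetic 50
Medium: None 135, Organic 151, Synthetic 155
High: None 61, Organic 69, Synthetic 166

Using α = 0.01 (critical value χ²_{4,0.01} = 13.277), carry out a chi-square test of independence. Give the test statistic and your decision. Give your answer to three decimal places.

148.692; reject H₀

Row totals: 249, 441, 296. Column totals: 225, 390, 371. Grand total N = 986.
Expected counts (row total × column total / N):
  Low, None: 249×225/986 = 56.8205
  Low, Organic: 249×390/986 = 98.4888
  Low, Synthetic: 249×371/986 = 93.6907
  Medium, None: 441×225/986 = 100.6339
  Medium, Organic: 441×390/986 = 174.4320
  Medium, Synthetic: 441×371/986 = 165.9341
  High, None: 296×225/986 = 67.5456
  High, Organic: 296×390/986 = 117.0791
  High, Synthetic: 296×371/986 = 111.3753
Contributions (O − E)²/E:
  (29 − 56.8205)²/56.8205 = 13.6215
  (170 − 98.4888)²/98.4888 = 51.9232
  (50 − 93.6907)²/93.6907 = 20.3742
  (135 − 100.6339)²/100.6339 = 11.7359
  (151 − 174.4320)²/174.4320 = 3.1477
  (155 − 165.9341)²/165.9341 = 0.7205
  (61 − 67.5456)²/67.5456 = 0.6343
  (69 − 117.0791)²/117.0791 = 19.7439
  (166 − 111.3753)²/111.3753 = 26.7910
χ² = 13.6215 + 51.9232 + 20.3742 + 11.7359 + 3.1477 + 0.7205 + 0.6343 + 19.7439 + 26.7910 = 148.692
df = (3−1)(3−1) = 4. Since 148.692 > 13.277, reject the null hypothesis of independence at α = 0.01.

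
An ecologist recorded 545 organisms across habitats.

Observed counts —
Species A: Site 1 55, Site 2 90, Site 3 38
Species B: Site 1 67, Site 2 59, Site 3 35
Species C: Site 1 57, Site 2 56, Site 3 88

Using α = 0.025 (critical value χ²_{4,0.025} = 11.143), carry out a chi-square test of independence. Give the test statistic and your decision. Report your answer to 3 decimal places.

38.954; reject H₀

Row totals: 183, 161, 201. Column totals: 179, 205, 161. Grand total N = 545.
Expected counts (row total × column total / N):
  Species A, Site 1: 183×179/545 = 60.1046
  Species A, Site 2: 183×205/545 = 68.8349
  Species A, Site 3: 183×161/545 = 54.0606
  Species B, Site 1: 161×179/545 = 52.8789
  Species B, Site 2: 161×205/545 = 60.5596
  Species B, Site 3: 161×161/545 = 47.5615
  Species C, Site 1: 201×179/545 = 66.0165
  Species C, Site 2: 201×205/545 = 75.6055
  Species C, Site 3: 201×161/545 = 59.3780
Contributions (O − E)²/E:
  (55 − 60.1046)²/60.1046 = 0.4335
  (90 − 68.8349)²/68.8349 = 6.5078
  (38 − 54.0606)²/54.0606 = 4.7714
  (67 − 52.8789)²/52.8789 = 3.7710
  (59 − 60.5596)²/60.5596 = 0.0402
  (35 − 47.5615)²/47.5615 = 3.3176
  (57 − 66.0165)²/66.0165 = 1.2315
  (56 − 75.6055)²/75.6055 = 5.0840
  (88 − 59.3780)²/59.3780 = 13.7967
χ² = 0.4335 + 6.5078 + 4.7714 + 3.7710 + 0.0402 + 3.3176 + 1.2315 + 5.0840 + 13.7967 = 38.954
df = (3−1)(3−1) = 4. Since 38.954 > 11.143, reject the null hypothesis of independence at α = 0.025.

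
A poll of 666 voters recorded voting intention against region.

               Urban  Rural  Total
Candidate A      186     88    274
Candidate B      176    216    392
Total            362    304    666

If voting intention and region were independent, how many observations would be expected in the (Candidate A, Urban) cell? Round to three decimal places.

Row total (Candidate A) = 274; column total (Urban) = 362; grand total N = 666.
Expected count = (row total × column total) / N = 274 × 362 / 666 = 148.931.

148.931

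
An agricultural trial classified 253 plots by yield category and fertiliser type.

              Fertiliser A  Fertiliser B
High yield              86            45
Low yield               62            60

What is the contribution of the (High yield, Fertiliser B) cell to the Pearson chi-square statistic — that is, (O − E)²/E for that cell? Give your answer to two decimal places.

Row total (High yield) = 131; column total (Fertiliser B) = 105; N = 253.
Expected count E = 131 × 105 / 253 = 54.368.
Contribution = (O − E)²/E = (45 − 54.368)² / 54.368 = 1.61.

1.61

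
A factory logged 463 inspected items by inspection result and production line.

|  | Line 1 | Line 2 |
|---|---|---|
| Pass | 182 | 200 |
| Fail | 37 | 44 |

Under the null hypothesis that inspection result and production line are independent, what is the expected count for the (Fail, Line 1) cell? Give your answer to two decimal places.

Row total (Fail) = 81; column total (Line 1) = 219; grand total N = 463.
Expected count = (row total × column total) / N = 81 × 219 / 463 = 38.31.

38.31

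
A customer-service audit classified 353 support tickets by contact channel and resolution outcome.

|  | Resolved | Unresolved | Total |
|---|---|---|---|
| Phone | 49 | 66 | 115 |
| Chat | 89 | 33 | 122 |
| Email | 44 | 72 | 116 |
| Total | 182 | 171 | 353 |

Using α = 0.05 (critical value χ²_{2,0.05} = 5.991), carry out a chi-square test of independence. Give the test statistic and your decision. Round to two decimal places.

Grand total N = 353.
Expected counts (row total × column total / N):
  Phone, Resolved: 115×182/353 = 59.292
  Phone, Unresolved: 115×171/353 = 55.708
  Chat, Resolved: 122×182/353 = 62.901
  Chat, Unresolved: 122×171/353 = 59.099
  Email, Resolved: 116×182/353 = 59.807
  Email, Unresolved: 116×171/353 = 56.193
Contributions (O − E)²/E:
  (49 − 59.292)²/59.292 = 1.7865
  (66 − 55.708)²/55.708 = 1.9014
  (89 − 62.901)²/62.901 = 10.8290
  (33 − 59.099)²/59.099 = 11.5257
  (44 − 59.807)²/59.807 = 4.1778
  (72 − 56.193)²/56.193 = 4.4465
χ² = 1.7865 + 1.9014 + 10.8290 + 11.5257 + 4.1778 + 4.4465 = 34.67
df = (3−1)(2−1) = 2. Since 34.67 > 5.991, reject the null hypothesis of independence at α = 0.05.

34.67; reject H₀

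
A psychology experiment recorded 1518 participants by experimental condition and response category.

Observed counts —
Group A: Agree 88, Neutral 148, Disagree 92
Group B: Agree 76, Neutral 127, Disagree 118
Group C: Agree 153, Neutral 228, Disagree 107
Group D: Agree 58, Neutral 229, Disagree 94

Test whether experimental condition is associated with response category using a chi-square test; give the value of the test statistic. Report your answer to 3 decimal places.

Row totals: 328, 321, 488, 381. Column totals: 375, 732, 411. Grand total N = 1518.
Expected counts (row total × column total / N):
  Group A, Agree: 328×375/1518 = 81.0277
  Group A, Neutral: 328×732/1518 = 158.1660
  Group A, Disagree: 328×411/1518 = 88.8063
  Group B, Agree: 321×375/1518 = 79.2984
  Group B, Neutral: 321×732/1518 = 154.7905
  Group B, Disagree: 321×411/1518 = 86.9111
  Group C, Agree: 488×375/1518 = 120.5534
  Group C, Neutral: 488×732/1518 = 235.3202
  Group C, Disagree: 488×411/1518 = 132.1265
  Group D, Agree: 381×375/1518 = 94.1206
  Group D, Neutral: 381×732/1518 = 183.7233
  Group D, Disagree: 381×411/1518 = 103.1561
Contributions (O − E)²/E:
  (88 − 81.0277)²/81.0277 = 0.6000
  (148 − 158.1660)²/158.1660 = 0.6534
  (92 − 88.8063)²/88.8063 = 0.1149
  (76 − 79.2984)²/79.2984 = 0.1372
  (127 − 154.7905)²/154.7905 = 4.9894
  (118 − 86.9111)²/86.9111 = 11.1208
  (153 − 120.5534)²/120.5534 = 8.7329
  (228 − 235.3202)²/235.3202 = 0.2277
  (107 − 132.1265)²/132.1265 = 4.7783
  (58 − 94.1206)²/94.1206 = 13.8620
  (229 − 183.7233)²/183.7233 = 11.1580
  (94 − 103.1561)²/103.1561 = 0.8127
χ² = 0.6000 + 0.6534 + 0.1149 + 0.1372 + 4.9894 + 11.1208 + 8.7329 + 0.2277 + 4.7783 + 13.8620 + 11.1580 + 0.8127 = 57.187

57.187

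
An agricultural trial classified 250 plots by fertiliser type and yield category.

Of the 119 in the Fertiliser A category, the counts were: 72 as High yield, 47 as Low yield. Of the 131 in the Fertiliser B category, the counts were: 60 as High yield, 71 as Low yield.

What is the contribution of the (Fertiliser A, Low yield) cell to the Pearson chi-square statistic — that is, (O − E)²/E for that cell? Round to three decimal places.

Row total (Fertiliser A) = 119; column total (Low yield) = 118; N = 250.
Expected count E = 119 × 118 / 250 = 56.1680.
Contribution = (O − E)²/E = (47 − 56.1680)² / 56.1680 = 1.496.

1.496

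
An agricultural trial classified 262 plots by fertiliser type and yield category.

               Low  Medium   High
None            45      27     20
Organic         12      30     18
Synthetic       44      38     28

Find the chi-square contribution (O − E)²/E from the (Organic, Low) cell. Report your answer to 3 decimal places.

Row total (Organic) = 60; column total (Low) = 101; N = 262.
Expected count E = 60 × 101 / 262 = 23.1298.
Contribution = (O − E)²/E = (12 − 23.1298)² / 23.1298 = 5.356.

5.356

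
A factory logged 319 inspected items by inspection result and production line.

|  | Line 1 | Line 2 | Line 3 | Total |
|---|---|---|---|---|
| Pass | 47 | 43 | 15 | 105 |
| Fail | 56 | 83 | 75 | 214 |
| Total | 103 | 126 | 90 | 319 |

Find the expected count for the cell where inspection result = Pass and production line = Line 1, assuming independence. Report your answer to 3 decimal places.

33.903

Row total (Pass) = 105; column total (Line 1) = 103; grand total N = 319.
Expected count = (row total × column total) / N = 105 × 103 / 319 = 33.903.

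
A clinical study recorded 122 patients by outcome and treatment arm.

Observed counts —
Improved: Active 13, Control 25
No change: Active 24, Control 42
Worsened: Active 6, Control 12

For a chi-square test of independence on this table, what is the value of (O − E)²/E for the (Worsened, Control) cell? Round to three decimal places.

Row total (Worsened) = 18; column total (Control) = 79; N = 122.
Expected count E = 18 × 79 / 122 = 11.6557.
Contribution = (O − E)²/E = (12 − 11.6557)² / 11.6557 = 0.010.

0.010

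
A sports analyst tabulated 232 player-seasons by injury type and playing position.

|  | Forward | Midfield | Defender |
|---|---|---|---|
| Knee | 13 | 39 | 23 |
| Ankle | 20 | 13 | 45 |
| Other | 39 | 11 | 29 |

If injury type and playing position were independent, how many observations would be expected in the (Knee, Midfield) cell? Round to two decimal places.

20.37

Row total (Knee) = 75; column total (Midfield) = 63; grand total N = 232.
Expected count = (row total × column total) / N = 75 × 63 / 232 = 20.37.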